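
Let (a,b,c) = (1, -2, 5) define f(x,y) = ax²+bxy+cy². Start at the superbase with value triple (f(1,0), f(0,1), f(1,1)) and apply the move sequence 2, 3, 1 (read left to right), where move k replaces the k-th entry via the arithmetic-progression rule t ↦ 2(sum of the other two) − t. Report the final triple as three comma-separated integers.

start (1,5,4) = (f(1,0),f(0,1),f(1,1))
replace slot 2: 2·(1+4) − 5 = 5 → (1,5,4)
replace slot 3: 2·(1+5) − 4 = 8 → (1,5,8)
replace slot 1: 2·(5+8) − 1 = 25 → (25,5,8)

25,5,8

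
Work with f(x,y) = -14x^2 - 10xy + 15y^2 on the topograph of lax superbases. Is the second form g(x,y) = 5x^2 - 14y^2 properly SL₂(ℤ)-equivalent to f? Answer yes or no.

D₁ = 940, D₂ = 280
discriminants differ ⇒ not SL₂(ℤ)-equivalent

no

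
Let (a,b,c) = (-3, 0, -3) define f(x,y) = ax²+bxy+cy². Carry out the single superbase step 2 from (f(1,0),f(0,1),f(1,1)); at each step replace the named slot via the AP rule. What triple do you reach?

start (-3,-3,-6) = (f(1,0),f(0,1),f(1,1))
replace slot 2: 2·((-3)+(-6)) − (-3) = -15 → (-3,-15,-6)

-3,-15,-6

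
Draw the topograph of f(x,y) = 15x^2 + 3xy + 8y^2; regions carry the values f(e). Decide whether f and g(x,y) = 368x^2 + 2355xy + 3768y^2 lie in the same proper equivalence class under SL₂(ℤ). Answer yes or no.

D₁ = -471, D₂ = -471
f: flip: (15,3,8)→(8,-3,15)
f: reduced (well bottom): (8,-3,15) with a≤c, −a<b≤a
g: translate: b→147 (≡2355 mod 736), so (368,2355,3768)→(368,147,15)
g: flip: (368,147,15)→(15,-147,368)
g: translate: b→3 (≡-147 mod 30), so (15,-147,368)→(15,3,8)
g: flip: (15,3,8)→(8,-3,15)
g: reduced (well bottom): (8,-3,15) with a≤c, −a<b≤a
reduced forms (8, -3, 15) vs (8, -3, 15) ⇒ equivalent

yes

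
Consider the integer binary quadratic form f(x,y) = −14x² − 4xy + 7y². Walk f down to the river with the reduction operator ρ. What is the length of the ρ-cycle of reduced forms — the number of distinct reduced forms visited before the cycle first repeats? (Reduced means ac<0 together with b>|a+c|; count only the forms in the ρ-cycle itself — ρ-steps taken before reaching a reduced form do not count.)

D = 408, ⌊√D⌋ = 20
descent: ρ → (7,18,-3)  [lands on river]
river: ρ → (-3,18,7)
river: ρ → (7,10,-11)
river: ρ → (-11,12,6)
river: ρ → (6,12,-11)
river: ρ → (-11,10,7)
ρ-cycle length = 6 (tail of 1 descent step not counted)

6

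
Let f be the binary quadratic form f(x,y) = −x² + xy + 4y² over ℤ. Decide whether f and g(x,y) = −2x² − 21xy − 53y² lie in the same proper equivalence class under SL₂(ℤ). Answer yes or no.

D₁ = 17, D₂ = 17
river cycle of f (length 6): (-1, 3, 2), (2, 1, -2), (-2, 3, 1), (1, 3, -2), (-2, 1, 2), (2, 3, -1)
river cycle of g (length 6): (-2, 3, 1), (1, 3, -2), (-2, 1, 2), (2, 3, -1), (-1, 3, 2), (2, 1, -2)
cycles coincide ⇒ equivalent

yes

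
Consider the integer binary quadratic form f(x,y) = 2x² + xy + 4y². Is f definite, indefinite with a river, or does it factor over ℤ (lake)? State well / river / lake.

D = b²−4ac = 1² − 4·2·4 = -31
D < 0 ⇒ definite ⇒ every region one sign ⇒ single well

well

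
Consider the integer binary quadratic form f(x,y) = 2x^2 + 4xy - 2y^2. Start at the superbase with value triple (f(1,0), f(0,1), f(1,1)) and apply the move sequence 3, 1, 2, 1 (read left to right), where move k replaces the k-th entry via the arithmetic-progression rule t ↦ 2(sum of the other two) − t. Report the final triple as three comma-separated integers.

start (2,-2,4) = (f(1,0),f(0,1),f(1,1))
replace slot 3: 2·(2+(-2)) − 4 = -4 → (2,-2,-4)
replace slot 1: 2·((-2)+(-4)) − 2 = -14 → (-14,-2,-4)
replace slot 2: 2·((-14)+(-4)) − (-2) = -34 → (-14,-34,-4)
replace slot 1: 2·((-34)+(-4)) − (-14) = -62 → (-62,-34,-4)

-62,-34,-4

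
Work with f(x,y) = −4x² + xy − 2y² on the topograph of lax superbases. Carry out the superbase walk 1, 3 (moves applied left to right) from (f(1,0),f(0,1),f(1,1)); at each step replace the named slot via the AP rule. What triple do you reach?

start (-4,-2,-5) = (f(1,0),f(0,1),f(1,1))
replace slot 1: 2·((-2)+(-5)) − (-4) = -10 → (-10,-2,-5)
replace slot 3: 2·((-10)+(-2)) − (-5) = -19 → (-10,-2,-19)

-10,-2,-19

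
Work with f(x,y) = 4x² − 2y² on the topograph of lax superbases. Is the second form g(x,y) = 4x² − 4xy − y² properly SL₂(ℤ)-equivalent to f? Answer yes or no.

D₁ = 32, D₂ = 32
river cycle of f (length 2): (-2, 4, 2), (2, 4, -2)
river cycle of g (length 2): (-1, 4, 4), (4, 4, -1)
cycles differ ⇒ inequivalent

no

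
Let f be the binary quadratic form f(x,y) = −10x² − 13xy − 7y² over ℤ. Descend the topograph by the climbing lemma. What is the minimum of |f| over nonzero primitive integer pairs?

translate: b→-7 (≡13 mod 20), so (10,13,7)→(10,-7,4)
flip: (10,-7,4)→(4,7,10)
translate: b→-1 (≡7 mod 8), so (4,7,10)→(4,-1,7)
reduced (well bottom): (4,-1,7) with a≤c, −a<b≤a
well minimum |f| = |-4| = 4 (negative-definite)

4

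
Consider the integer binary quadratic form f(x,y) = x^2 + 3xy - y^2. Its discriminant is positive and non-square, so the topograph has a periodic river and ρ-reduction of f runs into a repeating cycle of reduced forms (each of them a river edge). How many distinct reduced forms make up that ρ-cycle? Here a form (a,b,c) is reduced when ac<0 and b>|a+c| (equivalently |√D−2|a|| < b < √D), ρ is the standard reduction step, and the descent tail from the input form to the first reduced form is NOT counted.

D = 13, ⌊√D⌋ = 3
river: ρ → (-1,3,1)
river: ρ → (1,3,-1)
ρ-cycle length = 2 (tail of 0 descent steps not counted)

2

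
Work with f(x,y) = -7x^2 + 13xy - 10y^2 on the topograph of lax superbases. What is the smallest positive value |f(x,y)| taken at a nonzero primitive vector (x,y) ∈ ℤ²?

translate: b→1 (≡-13 mod 14), so (7,-13,10)→(7,1,4)
flip: (7,1,4)→(4,-1,7)
reduced (well bottom): (4,-1,7) with a≤c, −a<b≤a
well minimum |f| = |-4| = 4 (negative-definite)

4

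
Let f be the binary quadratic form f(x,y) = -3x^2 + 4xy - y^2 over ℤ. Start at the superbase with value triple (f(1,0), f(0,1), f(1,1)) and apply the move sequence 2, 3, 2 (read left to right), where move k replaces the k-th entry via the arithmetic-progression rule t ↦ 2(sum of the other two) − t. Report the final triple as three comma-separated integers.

start (-3,-1,0) = (f(1,0),f(0,1),f(1,1))
replace slot 2: 2·((-3)+0) − (-1) = -5 → (-3,-5,0)
replace slot 3: 2·((-3)+(-5)) − 0 = -16 → (-3,-5,-16)
replace slot 2: 2·((-3)+(-16)) − (-5) = -33 → (-3,-33,-16)

-3,-33,-16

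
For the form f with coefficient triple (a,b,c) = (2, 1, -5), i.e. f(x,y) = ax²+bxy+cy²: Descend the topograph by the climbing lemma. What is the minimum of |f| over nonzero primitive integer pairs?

descent: ρ → (-5,-1,2)
descent: ρ → (2,5,-2)  [lands on river]
river: ρ → (-2,3,4)
river: ρ → (4,5,-1)
river: ρ → (-1,5,4)
river: ρ → (4,3,-2)
river: ρ → (-2,5,2)
river: ρ → (2,3,-4)
river: ρ → (-4,5,1)
river: ρ → (1,5,-4)
river: ρ → (-4,3,2)
closes: descent 2, river 10
min |a| on river = 1

1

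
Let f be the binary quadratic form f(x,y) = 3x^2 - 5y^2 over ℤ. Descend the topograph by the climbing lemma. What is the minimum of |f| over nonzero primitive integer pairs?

descent: ρ → (-5,0,3)
descent: ρ → (3,6,-2)  [lands on river]
river: ρ → (-2,6,3)
closes: descent 2, river 2
min |a| on river = 2

2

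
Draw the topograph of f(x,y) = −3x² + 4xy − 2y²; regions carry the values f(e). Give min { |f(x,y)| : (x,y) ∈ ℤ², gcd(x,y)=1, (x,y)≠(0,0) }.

translate: b→2 (≡-4 mod 6), so (3,-4,2)→(3,2,1)
flip: (3,2,1)→(1,-2,3)
translate: b→0 (≡-2 mod 2), so (1,-2,3)→(1,0,2)
reduced (well bottom): (1,0,2) with a≤c, −a<b≤a
well minimum |f| = |-1| = 1 (negative-definite)

1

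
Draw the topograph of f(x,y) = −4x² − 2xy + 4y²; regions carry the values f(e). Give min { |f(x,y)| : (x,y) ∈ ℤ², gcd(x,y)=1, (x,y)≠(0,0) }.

descent: ρ → (4,2,-4)  [lands on river]
river: ρ → (-4,6,2)
river: ρ → (2,6,-4)
river: ρ → (-4,2,4)
river: ρ → (4,6,-2)
river: ρ → (-2,6,4)
closes: descent 1, river 6
min |a| on river = 2

2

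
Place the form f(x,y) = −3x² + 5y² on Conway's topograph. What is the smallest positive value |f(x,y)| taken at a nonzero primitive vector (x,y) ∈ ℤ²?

descent: ρ → (5,0,-3)
descent: ρ → (-3,6,2)  [lands on river]
river: ρ → (2,6,-3)
closes: descent 2, river 2
min |a| on river = 2

2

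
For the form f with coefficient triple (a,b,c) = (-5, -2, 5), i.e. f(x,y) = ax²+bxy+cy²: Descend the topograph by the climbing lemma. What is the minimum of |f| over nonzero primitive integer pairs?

descent: ρ → (5,2,-5)  [lands on river]
river: ρ → (-5,8,2)
river: ρ → (2,8,-5)
river: ρ → (-5,2,5)
river: ρ → (5,8,-2)
river: ρ → (-2,8,5)
closes: descent 1, river 6
min |a| on river = 2

2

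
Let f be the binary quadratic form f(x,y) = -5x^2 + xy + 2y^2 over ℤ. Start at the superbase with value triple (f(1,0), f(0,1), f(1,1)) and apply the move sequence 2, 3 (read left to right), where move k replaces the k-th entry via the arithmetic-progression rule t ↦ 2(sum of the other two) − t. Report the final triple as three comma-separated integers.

start (-5,2,-2) = (f(1,0),f(0,1),f(1,1))
replace slot 2: 2·((-5)+(-2)) − 2 = -16 → (-5,-16,-2)
replace slot 3: 2·((-5)+(-16)) − (-2) = -40 → (-5,-16,-40)

-5,-16,-40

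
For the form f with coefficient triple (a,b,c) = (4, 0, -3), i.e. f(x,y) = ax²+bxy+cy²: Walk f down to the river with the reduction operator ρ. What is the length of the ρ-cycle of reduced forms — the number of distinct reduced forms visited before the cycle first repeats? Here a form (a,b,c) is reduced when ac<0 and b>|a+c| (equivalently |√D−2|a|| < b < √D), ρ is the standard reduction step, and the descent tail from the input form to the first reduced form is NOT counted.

D = 48, ⌊√D⌋ = 6
descent: ρ → (-3,6,1)  [lands on river]
river: ρ → (1,6,-3)
ρ-cycle length = 2 (tail of 1 descent step not counted)

2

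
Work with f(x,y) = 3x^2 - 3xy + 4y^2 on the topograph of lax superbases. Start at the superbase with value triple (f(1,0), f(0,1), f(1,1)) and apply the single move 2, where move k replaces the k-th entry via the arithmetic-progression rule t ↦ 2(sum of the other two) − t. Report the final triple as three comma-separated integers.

start (3,4,4) = (f(1,0),f(0,1),f(1,1))
replace slot 2: 2·(3+4) − 4 = 10 → (3,10,4)

3,10,4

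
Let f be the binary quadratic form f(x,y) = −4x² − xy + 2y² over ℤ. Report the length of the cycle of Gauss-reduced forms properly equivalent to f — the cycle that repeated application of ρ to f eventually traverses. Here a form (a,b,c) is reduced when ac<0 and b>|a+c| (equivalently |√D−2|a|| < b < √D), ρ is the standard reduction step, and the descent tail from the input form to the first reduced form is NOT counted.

D = 33, ⌊√D⌋ = 5
descent: ρ → (2,5,-1)  [lands on river]
river: ρ → (-1,5,2)
river: ρ → (2,3,-3)
river: ρ → (-3,3,2)
ρ-cycle length = 4 (tail of 1 descent step not counted)

4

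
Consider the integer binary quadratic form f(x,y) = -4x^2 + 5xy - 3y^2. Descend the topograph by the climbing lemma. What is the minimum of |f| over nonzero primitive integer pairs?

translate: b→3 (≡-5 mod 8), so (4,-5,3)→(4,3,2)
flip: (4,3,2)→(2,-3,4)
translate: b→1 (≡-3 mod 4), so (2,-3,4)→(2,1,3)
reduced (well bottom): (2,1,3) with a≤c, −a<b≤a
well minimum |f| = |-2| = 2 (negative-definite)

2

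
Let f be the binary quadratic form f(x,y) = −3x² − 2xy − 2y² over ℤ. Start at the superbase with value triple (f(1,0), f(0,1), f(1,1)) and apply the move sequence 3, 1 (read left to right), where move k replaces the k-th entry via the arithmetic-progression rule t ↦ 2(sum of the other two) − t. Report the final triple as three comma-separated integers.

start (-3,-2,-7) = (f(1,0),f(0,1),f(1,1))
replace slot 3: 2·((-3)+(-2)) − (-7) = -3 → (-3,-2,-3)
replace slot 1: 2·((-2)+(-3)) − (-3) = -7 → (-7,-2,-3)

-7,-2,-3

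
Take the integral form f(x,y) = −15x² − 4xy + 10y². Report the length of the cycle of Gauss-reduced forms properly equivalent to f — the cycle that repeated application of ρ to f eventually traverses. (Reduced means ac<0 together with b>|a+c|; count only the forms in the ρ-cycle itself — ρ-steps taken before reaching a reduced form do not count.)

D = 616, ⌊√D⌋ = 24
descent: ρ → (10,24,-1)  [lands on river]
river: ρ → (-1,24,10)
river: ρ → (10,16,-9)
river: ρ → (-9,20,6)
river: ρ → (6,16,-15)
river: ρ → (-15,14,7)
river: ρ → (7,14,-15)
river: ρ → (-15,16,6)
river: ρ → (6,20,-9)
river: ρ → (-9,16,10)
ρ-cycle length = 10 (tail of 1 descent step not counted)

10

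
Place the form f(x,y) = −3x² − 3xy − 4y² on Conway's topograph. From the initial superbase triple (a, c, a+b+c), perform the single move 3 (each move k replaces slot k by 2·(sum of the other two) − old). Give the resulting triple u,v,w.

start (-3,-4,-10) = (f(1,0),f(0,1),f(1,1))
replace slot 3: 2·((-3)+(-4)) − (-10) = -4 → (-3,-4,-4)

-3,-4,-4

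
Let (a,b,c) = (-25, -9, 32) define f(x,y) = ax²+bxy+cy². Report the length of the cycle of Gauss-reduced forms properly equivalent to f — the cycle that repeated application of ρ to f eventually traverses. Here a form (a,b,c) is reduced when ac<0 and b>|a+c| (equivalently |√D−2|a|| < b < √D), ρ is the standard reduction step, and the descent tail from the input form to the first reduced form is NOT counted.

D = 3281, ⌊√D⌋ = 57
descent: ρ → (32,9,-25)  [lands on river]
river: ρ → (-25,41,16)
river: ρ → (16,55,-4)
river: ρ → (-4,57,2)
river: ρ → (2,55,-32)
river: ρ → (-32,9,25)
river: ρ → (25,41,-16)
river: ρ → (-16,55,4)
river: ρ → (4,57,-2)
river: ρ → (-2,55,32)
ρ-cycle length = 10 (tail of 1 descent step not counted)

10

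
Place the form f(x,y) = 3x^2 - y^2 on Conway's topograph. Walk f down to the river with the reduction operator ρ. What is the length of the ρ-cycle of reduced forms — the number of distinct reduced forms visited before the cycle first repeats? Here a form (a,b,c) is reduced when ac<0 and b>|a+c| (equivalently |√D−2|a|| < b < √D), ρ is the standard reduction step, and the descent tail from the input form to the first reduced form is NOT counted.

D = 12, ⌊√D⌋ = 3
descent: ρ → (-1,2,2)  [lands on river]
river: ρ → (2,2,-1)
ρ-cycle length = 2 (tail of 1 descent step not counted)

2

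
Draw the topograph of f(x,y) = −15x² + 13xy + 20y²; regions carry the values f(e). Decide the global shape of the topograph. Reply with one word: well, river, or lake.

D = b²−4ac = 13² − 4·(-15)·20 = 1369
D = 37² is a perfect square ⇒ form factors over ℤ ⇒ lakes

lake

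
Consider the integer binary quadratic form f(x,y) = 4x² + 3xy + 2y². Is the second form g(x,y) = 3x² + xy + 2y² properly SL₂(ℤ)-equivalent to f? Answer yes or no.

D₁ = -23, D₂ = -23
f: flip: (4,3,2)→(2,-3,4)
f: translate: b→1 (≡-3 mod 4), so (2,-3,4)→(2,1,3)
f: reduced (well bottom): (2,1,3) with a≤c, −a<b≤a
g: flip: (3,1,2)→(2,-1,3)
g: reduced (well bottom): (2,-1,3) with a≤c, −a<b≤a
reduced forms (2, 1, 3) vs (2, -1, 3) ⇒ inequivalent

no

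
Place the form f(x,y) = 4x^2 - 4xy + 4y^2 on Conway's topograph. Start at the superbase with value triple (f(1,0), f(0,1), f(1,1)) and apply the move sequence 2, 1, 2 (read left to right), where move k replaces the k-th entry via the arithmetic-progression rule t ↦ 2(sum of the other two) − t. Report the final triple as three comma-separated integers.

start (4,4,4) = (f(1,0),f(0,1),f(1,1))
replace slot 2: 2·(4+4) − 4 = 12 → (4,12,4)
replace slot 1: 2·(12+4) − 4 = 28 → (28,12,4)
replace slot 2: 2·(28+4) − 12 = 52 → (28,52,4)

28,52,4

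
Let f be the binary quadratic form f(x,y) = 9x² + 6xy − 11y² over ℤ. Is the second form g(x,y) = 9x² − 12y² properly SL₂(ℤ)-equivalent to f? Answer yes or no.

D₁ = 432, D₂ = 432
river cycle of f (length 8): (-11, 16, 4), (4, 16, -11), (-11, 6, 9), (9, 12, -8), (-8, 20, 1), (1, 20, -8), (-8, 12, 9), (9, 6, -11)
river cycle of g (length 2): (9, 18, -3), (-3, 18, 9)
cycles differ ⇒ inequivalent

no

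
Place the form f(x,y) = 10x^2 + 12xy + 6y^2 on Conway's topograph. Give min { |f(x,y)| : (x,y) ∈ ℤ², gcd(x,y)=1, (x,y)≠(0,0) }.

translate: b→-8 (≡12 mod 20), so (10,12,6)→(10,-8,4)
flip: (10,-8,4)→(4,8,10)
translate: b→0 (≡8 mod 8), so (4,8,10)→(4,0,6)
reduced (well bottom): (4,0,6) with a≤c, −a<b≤a
well minimum = a = 4

4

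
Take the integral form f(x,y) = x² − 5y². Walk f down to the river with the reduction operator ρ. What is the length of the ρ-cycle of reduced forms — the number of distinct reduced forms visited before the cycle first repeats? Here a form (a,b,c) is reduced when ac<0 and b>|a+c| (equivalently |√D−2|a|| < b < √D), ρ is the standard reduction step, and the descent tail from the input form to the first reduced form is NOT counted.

D = 20, ⌊√D⌋ = 4
descent: ρ → (-5,0,1)
descent: ρ → (1,4,-1)  [lands on river]
river: ρ → (-1,4,1)
ρ-cycle length = 2 (tail of 2 descent steps not counted)

2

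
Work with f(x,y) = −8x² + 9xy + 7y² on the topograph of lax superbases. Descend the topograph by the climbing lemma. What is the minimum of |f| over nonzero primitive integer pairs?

river: ρ → (7,5,-10)
river: ρ → (-10,15,2)
river: ρ → (2,17,-2)
river: ρ → (-2,15,10)
river: ρ → (10,5,-7)
river: ρ → (-7,9,8)
river: ρ → (8,7,-8)
river: ρ → (-8,9,7)
closes: descent 0, river 8
min |a| on river = 2

2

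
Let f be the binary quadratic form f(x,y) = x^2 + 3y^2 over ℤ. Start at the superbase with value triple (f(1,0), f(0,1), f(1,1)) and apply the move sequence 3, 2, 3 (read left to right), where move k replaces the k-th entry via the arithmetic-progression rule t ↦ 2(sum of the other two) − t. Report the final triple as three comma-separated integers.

start (1,3,4) = (f(1,0),f(0,1),f(1,1))
replace slot 3: 2·(1+3) − 4 = 4 → (1,3,4)
replace slot 2: 2·(1+4) − 3 = 7 → (1,7,4)
replace slot 3: 2·(1+7) − 4 = 12 → (1,7,12)

1,7,12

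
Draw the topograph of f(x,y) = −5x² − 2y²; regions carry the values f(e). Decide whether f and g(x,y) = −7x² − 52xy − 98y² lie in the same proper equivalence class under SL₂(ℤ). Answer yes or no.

D₁ = -40, D₂ = -40
f is negative-definite; reduce −f:
−f: flip: (5,0,2)→(2,0,5)
−f: reduced (well bottom): (2,0,5) with a≤c, −a<b≤a
flip sign back: reduced form of f is (-2,0,-5)
g is negative-definite; reduce −g:
−g: translate: b→-4 (≡52 mod 14), so (7,52,98)→(7,-4,2)
−g: flip: (7,-4,2)→(2,4,7)
−g: translate: b→0 (≡4 mod 4), so (2,4,7)→(2,0,5)
−g: reduced (well bottom): (2,0,5) with a≤c, −a<b≤a
flip sign back: reduced form of g is (-2,0,-5)
reduced forms (-2, 0, -5) vs (-2, 0, -5) ⇒ equivalent

yes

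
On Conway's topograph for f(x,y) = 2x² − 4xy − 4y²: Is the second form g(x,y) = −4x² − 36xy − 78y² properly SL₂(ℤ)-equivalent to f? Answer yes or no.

D₁ = 48, D₂ = 48
river cycle of f (length 2): (-4, 4, 2), (2, 4, -4)
river cycle of g (length 2): (-4, 4, 2), (2, 4, -4)
cycles coincide ⇒ equivalent

yes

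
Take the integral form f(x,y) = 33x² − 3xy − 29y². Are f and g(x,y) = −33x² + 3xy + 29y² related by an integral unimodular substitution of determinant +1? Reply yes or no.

D₁ = 3837, D₂ = 3837
river cycle of f (length 14): (-29, 61, 1), (1, 61, -29), (-29, 55, 7), (7, 57, -21), (-21, 27, 37), (37, 47, -11), (-11, 41, 49), (49, 57, -3), (-3, 57, 49), (49, 41, -11), … (4 more)
river cycle of g (length 14): (29, 55, -7), (-7, 57, 21), (21, 27, -37), (-37, 47, 11), (11, 41, -49), (-49, 57, 3), (3, 57, -49), (-49, 41, 11), (11, 47, -37), (-37, 27, 21), … (4 more)
cycles differ ⇒ inequivalent

no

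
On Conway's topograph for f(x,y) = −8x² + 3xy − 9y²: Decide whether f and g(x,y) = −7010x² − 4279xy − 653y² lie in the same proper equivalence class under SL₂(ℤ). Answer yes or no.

D₁ = -279, D₂ = -279
f is negative-definite; reduce −f:
−f: reduced (well bottom): (8,-3,9) with a≤c, −a<b≤a
flip sign back: reduced form of f is (-8,3,-9)
g is negative-definite; reduce −g:
−g: flip: (7010,4279,653)→(653,-4279,7010)
−g: translate: b→-361 (≡-4279 mod 1306), so (653,-4279,7010)→(653,-361,50)
−g: flip: (653,-361,50)→(50,361,653)
−g: translate: b→-39 (≡361 mod 100), so (50,361,653)→(50,-39,9)
−g: flip: (50,-39,9)→(9,39,50)
−g: translate: b→3 (≡39 mod 18), so (9,39,50)→(9,3,8)
−g: flip: (9,3,8)→(8,-3,9)
−g: reduced (well bottom): (8,-3,9) with a≤c, −a<b≤a
flip sign back: reduced form of g is (-8,3,-9)
reduced forms (-8, 3, -9) vs (-8, 3, -9) ⇒ equivalent

yes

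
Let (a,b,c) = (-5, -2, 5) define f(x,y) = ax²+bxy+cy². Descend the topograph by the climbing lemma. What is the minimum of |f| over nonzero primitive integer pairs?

descent: ρ → (5,2,-5)  [lands on river]
river: ρ → (-5,8,2)
river: ρ → (2,8,-5)
river: ρ → (-5,2,5)
river: ρ → (5,8,-2)
river: ρ → (-2,8,5)
closes: descent 1, river 6
min |a| on river = 2

2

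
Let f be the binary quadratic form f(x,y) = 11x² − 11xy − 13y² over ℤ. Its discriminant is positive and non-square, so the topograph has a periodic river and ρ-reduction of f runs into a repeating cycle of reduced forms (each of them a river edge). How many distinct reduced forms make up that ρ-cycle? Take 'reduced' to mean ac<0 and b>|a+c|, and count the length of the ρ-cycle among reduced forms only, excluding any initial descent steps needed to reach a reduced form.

D = 693, ⌊√D⌋ = 26
descent: ρ → (-13,11,11)  [lands on river]
river: ρ → (11,11,-13)
river: ρ → (-13,15,9)
river: ρ → (9,21,-7)
river: ρ → (-7,21,9)
river: ρ → (9,15,-13)
ρ-cycle length = 6 (tail of 1 descent step not counted)

6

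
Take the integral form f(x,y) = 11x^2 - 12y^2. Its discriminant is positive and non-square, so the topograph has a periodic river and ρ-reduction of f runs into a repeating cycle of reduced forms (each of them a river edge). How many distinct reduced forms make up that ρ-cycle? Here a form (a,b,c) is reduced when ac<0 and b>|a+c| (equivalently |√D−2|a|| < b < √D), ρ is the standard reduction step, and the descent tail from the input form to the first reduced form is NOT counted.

D = 528, ⌊√D⌋ = 22
descent: ρ → (-12,0,11)
descent: ρ → (11,22,-1)  [lands on river]
river: ρ → (-1,22,11)
ρ-cycle length = 2 (tail of 2 descent steps not counted)

2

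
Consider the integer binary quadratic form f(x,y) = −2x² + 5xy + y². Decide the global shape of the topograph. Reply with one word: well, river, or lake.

D = b²−4ac = 5² − 4·(-2)·1 = 33
D > 0 non-square ⇒ indefinite ⇒ periodic river

river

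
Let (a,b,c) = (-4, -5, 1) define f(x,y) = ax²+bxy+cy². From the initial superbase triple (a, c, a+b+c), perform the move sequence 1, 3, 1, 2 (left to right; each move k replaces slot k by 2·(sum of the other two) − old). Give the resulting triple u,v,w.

start (-4,1,-8) = (f(1,0),f(0,1),f(1,1))
replace slot 1: 2·(1+(-8)) − (-4) = -10 → (-10,1,-8)
replace slot 3: 2·((-10)+1) − (-8) = -10 → (-10,1,-10)
replace slot 1: 2·(1+(-10)) − (-10) = -8 → (-8,1,-10)
replace slot 2: 2·((-8)+(-10)) − 1 = -37 → (-8,-37,-10)

-8,-37,-10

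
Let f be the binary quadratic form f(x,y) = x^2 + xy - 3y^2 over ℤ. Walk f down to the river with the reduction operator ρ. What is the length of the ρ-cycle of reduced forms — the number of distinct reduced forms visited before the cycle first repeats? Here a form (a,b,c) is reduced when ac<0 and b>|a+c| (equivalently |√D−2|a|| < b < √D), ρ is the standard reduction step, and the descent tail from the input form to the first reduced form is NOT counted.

D = 13, ⌊√D⌋ = 3
descent: ρ → (-3,-1,1)
descent: ρ → (1,3,-1)  [lands on river]
river: ρ → (-1,3,1)
ρ-cycle length = 2 (tail of 2 descent steps not counted)

2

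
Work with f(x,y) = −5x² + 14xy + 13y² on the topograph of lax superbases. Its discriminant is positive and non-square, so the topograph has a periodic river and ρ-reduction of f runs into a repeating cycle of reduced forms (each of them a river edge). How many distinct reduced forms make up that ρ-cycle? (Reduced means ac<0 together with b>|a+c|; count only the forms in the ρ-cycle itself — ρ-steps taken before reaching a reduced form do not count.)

D = 456, ⌊√D⌋ = 21
river: ρ → (13,12,-6)
river: ρ → (-6,12,13)
river: ρ → (13,14,-5)
river: ρ → (-5,16,10)
river: ρ → (10,4,-11)
river: ρ → (-11,18,3)
river: ρ → (3,18,-11)
river: ρ → (-11,4,10)
river: ρ → (10,16,-5)
river: ρ → (-5,14,13)
ρ-cycle length = 10 (tail of 0 descent steps not counted)

10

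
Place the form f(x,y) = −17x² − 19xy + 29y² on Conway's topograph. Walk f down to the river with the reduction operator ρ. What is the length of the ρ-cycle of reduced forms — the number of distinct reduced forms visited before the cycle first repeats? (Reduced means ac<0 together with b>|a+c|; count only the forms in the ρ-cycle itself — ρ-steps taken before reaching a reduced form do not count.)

D = 2333, ⌊√D⌋ = 48
descent: ρ → (29,19,-17)  [lands on river]
river: ρ → (-17,15,31)
river: ρ → (31,47,-1)
river: ρ → (-1,47,31)
river: ρ → (31,15,-17)
river: ρ → (-17,19,29)
river: ρ → (29,39,-7)
river: ρ → (-7,45,11)
river: ρ → (11,43,-11)
river: ρ → (-11,45,7)
river: ρ → (7,39,-29)
river: ρ → (-29,19,17)
river: ρ → (17,15,-31)
river: ρ → (-31,47,1)
river: ρ → (1,47,-31)
river: ρ → (-31,15,17)
river: ρ → (17,19,-29)
river: ρ → (-29,39,7)
river: ρ → (7,45,-11)
river: ρ → (-11,43,11)
river: ρ → (11,45,-7)
river: ρ → (-7,39,29)
ρ-cycle length = 22 (tail of 1 descent step not counted)

22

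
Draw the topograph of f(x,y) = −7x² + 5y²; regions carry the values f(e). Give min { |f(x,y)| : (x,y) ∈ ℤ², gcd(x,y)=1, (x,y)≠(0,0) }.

descent: ρ → (5,10,-2)  [lands on river]
river: ρ → (-2,10,5)
closes: descent 1, river 2
min |a| on river = 2

2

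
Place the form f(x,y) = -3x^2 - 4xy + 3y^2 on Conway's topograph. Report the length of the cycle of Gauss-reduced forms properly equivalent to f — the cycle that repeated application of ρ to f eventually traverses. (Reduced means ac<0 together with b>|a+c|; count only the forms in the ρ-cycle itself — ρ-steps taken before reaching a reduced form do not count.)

D = 52, ⌊√D⌋ = 7
descent: ρ → (3,4,-3)  [lands on river]
river: ρ → (-3,2,4)
river: ρ → (4,6,-1)
river: ρ → (-1,6,4)
river: ρ → (4,2,-3)
river: ρ → (-3,4,3)
river: ρ → (3,2,-4)
river: ρ → (-4,6,1)
river: ρ → (1,6,-4)
river: ρ → (-4,2,3)
ρ-cycle length = 10 (tail of 1 descent step not counted)

10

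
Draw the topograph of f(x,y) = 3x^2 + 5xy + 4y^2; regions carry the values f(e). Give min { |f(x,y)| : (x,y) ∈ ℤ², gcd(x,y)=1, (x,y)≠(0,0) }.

translate: b→-1 (≡5 mod 6), so (3,5,4)→(3,-1,2)
flip: (3,-1,2)→(2,1,3)
reduced (well bottom): (2,1,3) with a≤c, −a<b≤a
well minimum = a = 2

2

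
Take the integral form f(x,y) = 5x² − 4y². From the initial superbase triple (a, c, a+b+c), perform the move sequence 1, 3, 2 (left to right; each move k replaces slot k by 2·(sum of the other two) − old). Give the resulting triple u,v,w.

start (5,-4,1) = (f(1,0),f(0,1),f(1,1))
replace slot 1: 2·((-4)+1) − 5 = -11 → (-11,-4,1)
replace slot 3: 2·((-11)+(-4)) − 1 = -31 → (-11,-4,-31)
replace slot 2: 2·((-11)+(-31)) − (-4) = -80 → (-11,-80,-31)

-11,-80,-31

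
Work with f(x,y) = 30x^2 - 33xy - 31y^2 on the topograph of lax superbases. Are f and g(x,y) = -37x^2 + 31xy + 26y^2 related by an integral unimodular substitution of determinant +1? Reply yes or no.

D₁ = 4809, D₂ = 4809
river cycle of f (length 42): (-31, 33, 30), (30, 27, -34), (-34, 41, 23), (23, 51, -24), (-24, 45, 29), (29, 13, -40), (-40, 67, 2), (2, 69, -6), (-6, 63, 35), (35, 7, -34), … (32 more)
river cycle of g (length 34): (26, 21, -42), (-42, 63, 5), (5, 67, -16), (-16, 61, 17), (17, 41, -46), (-46, 51, 12), (12, 69, -1), (-1, 69, 12), (12, 51, -46), (-46, 41, 17), … (24 more)
cycles differ ⇒ inequivalent

no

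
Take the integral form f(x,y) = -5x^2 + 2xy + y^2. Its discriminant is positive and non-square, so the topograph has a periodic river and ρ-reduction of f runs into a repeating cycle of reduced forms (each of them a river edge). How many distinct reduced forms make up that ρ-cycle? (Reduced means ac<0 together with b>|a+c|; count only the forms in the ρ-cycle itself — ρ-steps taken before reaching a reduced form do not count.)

D = 24, ⌊√D⌋ = 4
descent: ρ → (1,4,-2)  [lands on river]
river: ρ → (-2,4,1)
ρ-cycle length = 2 (tail of 1 descent step not counted)

2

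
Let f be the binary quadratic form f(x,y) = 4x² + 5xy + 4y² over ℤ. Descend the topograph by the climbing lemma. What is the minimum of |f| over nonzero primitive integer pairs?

translate: b→-3 (≡5 mod 8), so (4,5,4)→(4,-3,3)
flip: (4,-3,3)→(3,3,4)
reduced (well bottom): (3,3,4) with a≤c, −a<b≤a
well minimum = a = 3

3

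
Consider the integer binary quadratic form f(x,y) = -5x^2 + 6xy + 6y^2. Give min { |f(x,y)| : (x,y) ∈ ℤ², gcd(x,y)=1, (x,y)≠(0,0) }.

river: ρ → (6,6,-5)
river: ρ → (-5,4,7)
river: ρ → (7,10,-2)
river: ρ → (-2,10,7)
river: ρ → (7,4,-5)
river: ρ → (-5,6,6)
closes: descent 0, river 6
min |a| on river = 2

2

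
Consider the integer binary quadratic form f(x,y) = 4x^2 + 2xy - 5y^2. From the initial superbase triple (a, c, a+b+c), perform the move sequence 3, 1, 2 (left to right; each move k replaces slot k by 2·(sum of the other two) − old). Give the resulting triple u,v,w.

start (4,-5,1) = (f(1,0),f(0,1),f(1,1))
replace slot 3: 2·(4+(-5)) − 1 = -3 → (4,-5,-3)
replace slot 1: 2·((-5)+(-3)) − 4 = -20 → (-20,-5,-3)
replace slot 2: 2·((-20)+(-3)) − (-5) = -41 → (-20,-41,-3)

-20,-41,-3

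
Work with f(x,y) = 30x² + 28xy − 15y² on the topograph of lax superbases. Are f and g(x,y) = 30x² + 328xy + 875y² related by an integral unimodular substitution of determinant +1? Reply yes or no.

D₁ = 2584, D₂ = 2584
river cycle of f (length 8): (-15, 32, 26), (26, 20, -21), (-21, 22, 25), (25, 28, -18), (-18, 44, 9), (9, 46, -13), (-13, 32, 30), (30, 28, -15)
river cycle of g (length 8): (30, 28, -15), (-15, 32, 26), (26, 20, -21), (-21, 22, 25), (25, 28, -18), (-18, 44, 9), (9, 46, -13), (-13, 32, 30)
cycles coincide ⇒ equivalent

yes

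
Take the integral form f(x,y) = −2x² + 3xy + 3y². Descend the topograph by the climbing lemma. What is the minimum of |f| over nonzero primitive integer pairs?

river: ρ → (3,3,-2)
river: ρ → (-2,5,1)
river: ρ → (1,5,-2)
river: ρ → (-2,3,3)
closes: descent 0, river 4
min |a| on river = 1

1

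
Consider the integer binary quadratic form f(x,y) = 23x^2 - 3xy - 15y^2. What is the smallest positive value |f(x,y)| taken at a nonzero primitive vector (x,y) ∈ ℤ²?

descent: ρ → (-15,33,5)  [lands on river]
river: ρ → (5,37,-1)
river: ρ → (-1,37,5)
river: ρ → (5,33,-15)
river: ρ → (-15,27,11)
river: ρ → (11,17,-25)
river: ρ → (-25,33,3)
river: ρ → (3,33,-25)
river: ρ → (-25,17,11)
river: ρ → (11,27,-15)
closes: descent 1, river 10
min |a| on river = 1

1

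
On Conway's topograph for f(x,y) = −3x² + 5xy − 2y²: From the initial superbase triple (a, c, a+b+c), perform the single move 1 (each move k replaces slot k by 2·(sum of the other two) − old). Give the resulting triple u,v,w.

start (-3,-2,0) = (f(1,0),f(0,1),f(1,1))
replace slot 1: 2·((-2)+0) − (-3) = -1 → (-1,-2,0)

-1,-2,0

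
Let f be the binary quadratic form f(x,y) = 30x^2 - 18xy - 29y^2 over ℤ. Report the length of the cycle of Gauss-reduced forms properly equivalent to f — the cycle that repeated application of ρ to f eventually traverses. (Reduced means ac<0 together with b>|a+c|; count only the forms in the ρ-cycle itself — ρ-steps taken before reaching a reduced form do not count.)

D = 3804, ⌊√D⌋ = 61
descent: ρ → (-29,18,30)  [lands on river]
river: ρ → (30,42,-17)
river: ρ → (-17,60,3)
river: ρ → (3,60,-17)
river: ρ → (-17,42,30)
river: ρ → (30,18,-29)
river: ρ → (-29,40,19)
river: ρ → (19,36,-33)
river: ρ → (-33,30,22)
river: ρ → (22,58,-5)
river: ρ → (-5,52,55)
river: ρ → (55,58,-2)
river: ρ → (-2,58,55)
river: ρ → (55,52,-5)
river: ρ → (-5,58,22)
river: ρ → (22,30,-33)
river: ρ → (-33,36,19)
river: ρ → (19,40,-29)
ρ-cycle length = 18 (tail of 1 descent step not counted)

18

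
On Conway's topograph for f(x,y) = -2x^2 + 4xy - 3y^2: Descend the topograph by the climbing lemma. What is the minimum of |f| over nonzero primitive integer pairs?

translate: b→0 (≡-4 mod 4), so (2,-4,3)→(2,0,1)
flip: (2,0,1)→(1,0,2)
reduced (well bottom): (1,0,2) with a≤c, −a<b≤a
well minimum |f| = |-1| = 1 (negative-definite)

1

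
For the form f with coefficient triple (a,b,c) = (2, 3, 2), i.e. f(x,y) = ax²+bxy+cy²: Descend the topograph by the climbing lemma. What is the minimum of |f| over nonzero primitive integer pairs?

translate: b→-1 (≡3 mod 4), so (2,3,2)→(2,-1,1)
flip: (2,-1,1)→(1,1,2)
reduced (well bottom): (1,1,2) with a≤c, −a<b≤a
well minimum = a = 1

1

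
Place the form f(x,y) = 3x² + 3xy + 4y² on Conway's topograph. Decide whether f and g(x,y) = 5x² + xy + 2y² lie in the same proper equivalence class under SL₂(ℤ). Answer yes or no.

D₁ = -39, D₂ = -39
f: reduced (well bottom): (3,3,4) with a≤c, −a<b≤a
g: flip: (5,1,2)→(2,-1,5)
g: reduced (well bottom): (2,-1,5) with a≤c, −a<b≤a
reduced forms (3, 3, 4) vs (2, -1, 5) ⇒ inequivalent

no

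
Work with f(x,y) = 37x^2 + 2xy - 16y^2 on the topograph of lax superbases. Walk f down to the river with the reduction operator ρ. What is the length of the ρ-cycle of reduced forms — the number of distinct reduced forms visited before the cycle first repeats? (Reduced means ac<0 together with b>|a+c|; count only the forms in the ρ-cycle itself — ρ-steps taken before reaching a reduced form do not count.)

D = 2372, ⌊√D⌋ = 48
descent: ρ → (-16,30,23)  [lands on river]
river: ρ → (23,16,-23)
river: ρ → (-23,30,16)
river: ρ → (16,34,-19)
river: ρ → (-19,42,8)
river: ρ → (8,38,-29)
river: ρ → (-29,20,17)
river: ρ → (17,48,-1)
river: ρ → (-1,48,17)
river: ρ → (17,20,-29)
river: ρ → (-29,38,8)
river: ρ → (8,42,-19)
river: ρ → (-19,34,16)
river: ρ → (16,30,-23)
river: ρ → (-23,16,23)
river: ρ → (23,30,-16)
river: ρ → (-16,34,19)
river: ρ → (19,42,-8)
river: ρ → (-8,38,29)
river: ρ → (29,20,-17)
river: ρ → (-17,48,1)
river: ρ → (1,48,-17)
river: ρ → (-17,20,29)
river: ρ → (29,38,-8)
river: ρ → (-8,42,19)
river: ρ → (19,34,-16)
ρ-cycle length = 26 (tail of 1 descent step not counted)

26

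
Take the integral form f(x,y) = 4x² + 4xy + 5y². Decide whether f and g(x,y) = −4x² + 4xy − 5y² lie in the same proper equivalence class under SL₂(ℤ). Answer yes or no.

D₁ = -64, D₂ = -64
f: reduced (well bottom): (4,4,5) with a≤c, −a<b≤a
g is negative-definite; reduce −g:
−g: translate: b→4 (≡-4 mod 8), so (4,-4,5)→(4,4,5)
−g: reduced (well bottom): (4,4,5) with a≤c, −a<b≤a
flip sign back: reduced form of g is (-4,-4,-5)
reduced forms (4, 4, 5) vs (-4, -4, -5) ⇒ inequivalent

no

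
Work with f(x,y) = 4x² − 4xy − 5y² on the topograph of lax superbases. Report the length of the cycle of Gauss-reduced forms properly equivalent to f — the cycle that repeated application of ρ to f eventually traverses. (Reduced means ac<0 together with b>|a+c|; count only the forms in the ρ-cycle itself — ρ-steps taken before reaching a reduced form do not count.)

D = 96, ⌊√D⌋ = 9
descent: ρ → (-5,4,4)  [lands on river]
river: ρ → (4,4,-5)
river: ρ → (-5,6,3)
river: ρ → (3,6,-5)
ρ-cycle length = 4 (tail of 1 descent step not counted)

4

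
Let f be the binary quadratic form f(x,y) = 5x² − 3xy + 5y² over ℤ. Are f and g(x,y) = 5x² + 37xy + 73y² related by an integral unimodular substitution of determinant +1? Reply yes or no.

D₁ = -91, D₂ = -91
f: flip: (5,-3,5)→(5,3,5)
f: reduced (well bottom): (5,3,5) with a≤c, −a<b≤a
g: translate: b→-3 (≡37 mod 10), so (5,37,73)→(5,-3,5)
g: flip: (5,-3,5)→(5,3,5)
g: reduced (well bottom): (5,3,5) with a≤c, −a<b≤a
reduced forms (5, 3, 5) vs (5, 3, 5) ⇒ equivalent

yes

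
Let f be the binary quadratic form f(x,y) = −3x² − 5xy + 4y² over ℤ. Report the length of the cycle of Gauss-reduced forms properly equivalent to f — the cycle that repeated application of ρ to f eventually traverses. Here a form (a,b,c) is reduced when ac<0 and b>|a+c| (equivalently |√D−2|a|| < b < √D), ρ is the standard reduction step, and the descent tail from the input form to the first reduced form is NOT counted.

D = 73, ⌊√D⌋ = 8
descent: ρ → (4,5,-3)  [lands on river]
river: ρ → (-3,7,2)
river: ρ → (2,5,-6)
river: ρ → (-6,7,1)
river: ρ → (1,7,-6)
river: ρ → (-6,5,2)
river: ρ → (2,7,-3)
river: ρ → (-3,5,4)
river: ρ → (4,3,-4)
river: ρ → (-4,5,3)
river: ρ → (3,7,-2)
river: ρ → (-2,5,6)
river: ρ → (6,7,-1)
river: ρ → (-1,7,6)
river: ρ → (6,5,-2)
river: ρ → (-2,7,3)
river: ρ → (3,5,-4)
river: ρ → (-4,3,4)
ρ-cycle length = 18 (tail of 1 descent step not counted)

18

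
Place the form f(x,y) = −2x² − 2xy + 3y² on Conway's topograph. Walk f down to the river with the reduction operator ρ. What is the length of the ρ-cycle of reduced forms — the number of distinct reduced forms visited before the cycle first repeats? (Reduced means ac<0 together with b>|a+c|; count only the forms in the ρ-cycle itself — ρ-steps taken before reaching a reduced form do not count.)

D = 28, ⌊√D⌋ = 5
descent: ρ → (3,2,-2)  [lands on river]
river: ρ → (-2,2,3)
river: ρ → (3,4,-1)
river: ρ → (-1,4,3)
ρ-cycle length = 4 (tail of 1 descent step not counted)

4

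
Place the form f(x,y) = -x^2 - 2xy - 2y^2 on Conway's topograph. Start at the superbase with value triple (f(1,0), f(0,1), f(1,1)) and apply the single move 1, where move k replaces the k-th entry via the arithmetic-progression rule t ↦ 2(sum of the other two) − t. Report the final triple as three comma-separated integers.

start (-1,-2,-5) = (f(1,0),f(0,1),f(1,1))
replace slot 1: 2·((-2)+(-5)) − (-1) = -13 → (-13,-2,-5)

-13,-2,-5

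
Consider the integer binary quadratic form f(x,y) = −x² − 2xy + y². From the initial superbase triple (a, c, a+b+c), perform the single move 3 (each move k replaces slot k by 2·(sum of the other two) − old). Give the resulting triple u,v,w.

start (-1,1,-2) = (f(1,0),f(0,1),f(1,1))
replace slot 3: 2·((-1)+1) − (-2) = 2 → (-1,1,2)

-1,1,2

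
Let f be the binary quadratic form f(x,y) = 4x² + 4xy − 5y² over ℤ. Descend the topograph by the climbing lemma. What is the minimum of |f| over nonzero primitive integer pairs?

river: ρ → (-5,6,3)
river: ρ → (3,6,-5)
river: ρ → (-5,4,4)
river: ρ → (4,4,-5)
closes: descent 0, river 4
min |a| on river = 3

3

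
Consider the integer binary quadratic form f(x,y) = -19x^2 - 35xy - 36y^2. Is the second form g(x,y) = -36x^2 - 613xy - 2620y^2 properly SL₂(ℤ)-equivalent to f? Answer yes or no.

D₁ = -1511, D₂ = -1511
f is negative-definite; reduce −f:
−f: translate: b→-3 (≡35 mod 38), so (19,35,36)→(19,-3,20)
−f: reduced (well bottom): (19,-3,20) with a≤c, −a<b≤a
flip sign back: reduced form of f is (-19,3,-20)
g is negative-definite; reduce −g:
−g: translate: b→-35 (≡613 mod 72), so (36,613,2620)→(36,-35,19)
−g: flip: (36,-35,19)→(19,35,36)
−g: translate: b→-3 (≡35 mod 38), so (19,35,36)→(19,-3,20)
−g: reduced (well bottom): (19,-3,20) with a≤c, −a<b≤a
flip sign back: reduced form of g is (-19,3,-20)
reduced forms (-19, 3, -20) vs (-19, 3, -20) ⇒ equivalent

yes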